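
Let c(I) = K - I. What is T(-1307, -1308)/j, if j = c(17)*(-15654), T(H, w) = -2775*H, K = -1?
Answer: 1208975/93924 ≈ 12.872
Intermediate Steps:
c(I) = -1 - I
j = 281772 (j = (-1 - 1*17)*(-15654) = (-1 - 17)*(-15654) = -18*(-15654) = 281772)
T(-1307, -1308)/j = -2775*(-1307)/281772 = 3626925*(1/281772) = 1208975/93924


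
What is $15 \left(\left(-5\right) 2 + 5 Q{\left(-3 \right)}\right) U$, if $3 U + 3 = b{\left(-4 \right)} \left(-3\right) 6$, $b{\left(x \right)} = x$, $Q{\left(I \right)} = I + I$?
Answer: $-13800$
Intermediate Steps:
$Q{\left(I \right)} = 2 I$
$U = 23$ ($U = -1 + \frac{\left(-4\right) \left(-3\right) 6}{3} = -1 + \frac{12 \cdot 6}{3} = -1 + \frac{1}{3} \cdot 72 = -1 + 24 = 23$)
$15 \left(\left(-5\right) 2 + 5 Q{\left(-3 \right)}\right) U = 15 \left(\left(-5\right) 2 + 5 \cdot 2 \left(-3\right)\right) 23 = 15 \left(-10 + 5 \left(-6\right)\right) 23 = 15 \left(-10 - 30\right) 23 = 15 \left(-40\right) 23 = \left(-600\right) 23 = -13800$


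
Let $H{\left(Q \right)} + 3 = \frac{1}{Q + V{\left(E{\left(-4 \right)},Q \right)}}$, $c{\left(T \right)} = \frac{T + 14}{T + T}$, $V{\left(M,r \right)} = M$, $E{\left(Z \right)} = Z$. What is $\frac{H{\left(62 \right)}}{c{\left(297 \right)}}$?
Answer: $- \frac{51381}{9019} \approx -5.697$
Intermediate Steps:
$c{\left(T \right)} = \frac{14 + T}{2 T}$
$H{\left(Q \right)} = -3 + \frac{1}{-4 + Q}$ ($H{\left(Q \right)} = -3 + \frac{1}{Q - 4} = -3 + \frac{1}{-4 + Q}$)
$\frac{H{\left(62 \right)}}{c{\left(297 \right)}} = \frac{\frac{1}{-4 + 62} \left(13 - 186\right)}{\frac{1}{2} \cdot \frac{1}{297} \left(14 + 297\right)} = \frac{\frac{1}{58} \left(13 - 186\right)}{\frac{1}{2} \cdot \frac{1}{297} \cdot 311} = \frac{\frac{1}{58} \left(-173\right)}{\frac{311}{594}} = \left(- \frac{173}{58}\right) \frac{594}{311} = - \frac{51381}{9019}$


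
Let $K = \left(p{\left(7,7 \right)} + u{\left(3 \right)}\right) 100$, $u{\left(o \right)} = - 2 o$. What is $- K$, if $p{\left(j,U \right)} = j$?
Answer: $-100$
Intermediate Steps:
$K = 100$ ($K = \left(7 - 6\right) 100 = 1 \cdot 100 = 100$)
$- K = \left(-1\right) 100 = -100$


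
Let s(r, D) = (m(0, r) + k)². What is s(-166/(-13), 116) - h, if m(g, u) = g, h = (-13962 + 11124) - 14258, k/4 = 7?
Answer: 17880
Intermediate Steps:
k = 28 (k = 4*7 = 28)
h = -17096 (h = -2838 - 14258 = -17096)
s(r, D) = 784 (s(r, D) = (0 + 28)² = 28² = 784)
s(-166/(-13), 116) - h = 784 - 1*(-17096) = 784 + 17096 = 17880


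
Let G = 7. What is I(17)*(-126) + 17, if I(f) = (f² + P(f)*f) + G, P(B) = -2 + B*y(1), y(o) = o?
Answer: -69409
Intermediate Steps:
P(B) = -2 + B (P(B) = -2 + B*1 = -2 + B)
I(f) = 7 + f² + f*(-2 + f) (I(f) = (f² + (-2 + f)*f) + 7 = (f² + f*(-2 + f)) + 7 = 7 + f² + f*(-2 + f))
I(17)*(-126) + 17 = (7 + 17² + 17*(-2 + 17))*(-126) + 17 = (7 + 289 + 17*15)*(-126) + 17 = (7 + 289 + 255)*(-126) + 17 = 551*(-126) + 17 = -69426 + 17 = -69409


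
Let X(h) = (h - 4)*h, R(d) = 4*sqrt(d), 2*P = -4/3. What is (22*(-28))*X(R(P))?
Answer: 19712/3 + 9856*I*sqrt(6)/3 ≈ 6570.7 + 8047.4*I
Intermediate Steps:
P = -2/3 (P = (-4/3)/2 = (-4*1/3)/2 = (1/2)*(-4/3) = -2/3 ≈ -0.66667)
X(h) = h*(-4 + h) (X(h) = (-4 + h)*h = h*(-4 + h))
(22*(-28))*X(R(P)) = (22*(-28))*((4*sqrt(-2/3))*(-4 + 4*sqrt(-2/3))) = -616*4*(I*sqrt(6)/3)*(-4 + 4*(I*sqrt(6)/3)) = -616*4*I*sqrt(6)/3*(-4 + 4*I*sqrt(6)/3) = -2464*I*sqrt(6)*(-4 + 4*I*sqrt(6)/3)/3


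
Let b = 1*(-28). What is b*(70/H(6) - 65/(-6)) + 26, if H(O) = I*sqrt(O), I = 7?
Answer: -832/3 - 140*sqrt(6)/3 ≈ -391.64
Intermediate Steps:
b = -28
H(O) = 7*sqrt(O)
b*(70/H(6) - 65/(-6)) + 26 = -28*(70/((7*sqrt(6))) - 65/(-6)) + 26 = -28*(70*(sqrt(6)/42) - 65*(-1/6)) + 26 = -28*(5*sqrt(6)/3 + 65/6) + 26 = -28*(65/6 + 5*sqrt(6)/3) + 26 = (-910/3 - 140*sqrt(6)/3) + 26 = -832/3 - 140*sqrt(6)/3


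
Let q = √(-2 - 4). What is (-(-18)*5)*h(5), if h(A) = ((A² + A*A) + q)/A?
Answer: 900 + 18*I*√6 ≈ 900.0 + 44.091*I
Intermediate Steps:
q = I*√6 (q = √(-6) = I*√6 ≈ 2.4495*I)
h(A) = (2*A² + I*√6)/A (h(A) = ((A² + A*A) + I*√6)/A = ((A² + A²) + I*√6)/A = (2*A² + I*√6)/A)
(-(-18)*5)*h(5) = (-(-18)*5)*(2*5 + I*√6/5) = (-18*(-5))*(10 + I*√6*(⅕)) = 90*(10 + I*√6/5) = 900 + 18*I*√6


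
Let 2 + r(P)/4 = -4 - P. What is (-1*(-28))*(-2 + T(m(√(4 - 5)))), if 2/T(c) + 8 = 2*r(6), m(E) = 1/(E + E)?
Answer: -735/13 ≈ -56.538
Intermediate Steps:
r(P) = -24 - 4*P (r(P) = -8 + 4*(-4 - P) = -8 + (-16 - 4*P) = -24 - 4*P)
m(E) = 1/(2*E)
T(c) = -1/52 (T(c) = 2/(-8 + 2*(-24 - 4*6)) = 2/(-8 + 2*(-24 - 24)) = 2/(-8 + 2*(-48)) = 2/(-8 - 96) = 2/(-104) = 2*(-1/104) = -1/52)
(-1*(-28))*(-2 + T(m(√(4 - 5)))) = (-1*(-28))*(-2 - 1/52) = 28*(-105/52) = -735/13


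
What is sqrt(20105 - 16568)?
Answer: 3*sqrt(393) ≈ 59.473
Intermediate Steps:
sqrt(20105 - 16568) = sqrt(3537) = 3*sqrt(393)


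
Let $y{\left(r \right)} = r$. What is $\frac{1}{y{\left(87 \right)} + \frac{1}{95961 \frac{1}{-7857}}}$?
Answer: $\frac{31987}{2780250} \approx 0.011505$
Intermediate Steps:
$\frac{1}{y{\left(87 \right)} + \frac{1}{95961 \frac{1}{-7857}}} = \frac{1}{87 + \frac{1}{95961 \frac{1}{-7857}}} = \frac{1}{87 + \frac{1}{95961 \left(- \frac{1}{7857}\right)}} = \frac{1}{87 + \frac{1}{- \frac{31987}{2619}}} = \frac{1}{87 - \frac{2619}{31987}} = \frac{1}{\frac{2780250}{31987}} = \frac{31987}{2780250}$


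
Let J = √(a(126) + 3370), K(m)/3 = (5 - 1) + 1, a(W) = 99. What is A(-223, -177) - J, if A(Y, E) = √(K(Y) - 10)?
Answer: √5 - √3469 ≈ -56.662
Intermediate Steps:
K(m) = 15 (K(m) = 3*((5 - 1) + 1) = 3*(4 + 1) = 3*5 = 15)
A(Y, E) = √5 (A(Y, E) = √(15 - 10) = √5)
J = √3469 (J = √(99 + 3370) = √3469 ≈ 58.898)
A(-223, -177) - J = √5 - √3469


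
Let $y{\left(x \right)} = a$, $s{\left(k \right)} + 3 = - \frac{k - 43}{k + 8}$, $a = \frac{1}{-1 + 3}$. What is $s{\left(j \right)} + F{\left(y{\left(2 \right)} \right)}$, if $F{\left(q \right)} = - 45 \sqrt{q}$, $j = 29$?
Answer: $- \frac{97}{37} - \frac{45 \sqrt{2}}{2} \approx -34.441$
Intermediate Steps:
$a = \frac{1}{2} \approx 0.5$
$s{\left(k \right)} = -3 - \frac{-43 + k}{8 + k}$ ($s{\left(k \right)} = -3 - \frac{k - 43}{k + 8} = -3 - \frac{-43 + k}{8 + k}$)
$y{\left(x \right)} = \frac{1}{2}$
$s{\left(j \right)} + F{\left(y{\left(2 \right)} \right)} = \frac{19 - 116}{8 + 29} - \frac{45}{\sqrt{2}} = \frac{19 - 116}{37} - 45 \frac{\sqrt{2}}{2} = \frac{1}{37} \left(-97\right) - \frac{45 \sqrt{2}}{2} = - \frac{97}{37} - \frac{45 \sqrt{2}}{2}$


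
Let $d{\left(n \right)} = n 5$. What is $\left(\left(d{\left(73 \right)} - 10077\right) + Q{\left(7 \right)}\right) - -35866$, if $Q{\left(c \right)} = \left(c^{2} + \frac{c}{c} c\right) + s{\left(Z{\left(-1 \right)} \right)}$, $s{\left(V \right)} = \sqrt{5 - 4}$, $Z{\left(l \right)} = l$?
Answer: $26211$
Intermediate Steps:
$s{\left(V \right)} = 1$ ($s{\left(V \right)} = \sqrt{1} = 1$)
$Q{\left(c \right)} = 1 + c + c^{2}$ ($Q{\left(c \right)} = \left(c^{2} + \frac{c}{c} c\right) + 1 = \left(c^{2} + 1 c\right) + 1 = \left(c^{2} + c\right) + 1 = \left(c + c^{2}\right) + 1 = 1 + c + c^{2}$)
$d{\left(n \right)} = 5 n$
$\left(\left(d{\left(73 \right)} - 10077\right) + Q{\left(7 \right)}\right) - -35866 = \left(\left(5 \cdot 73 - 10077\right) + \left(1 + 7 + 7^{2}\right)\right) - -35866 = \left(\left(365 - 10077\right) + \left(1 + 7 + 49\right)\right) + 35866 = \left(-9712 + 57\right) + 35866 = -9655 + 35866 = 26211$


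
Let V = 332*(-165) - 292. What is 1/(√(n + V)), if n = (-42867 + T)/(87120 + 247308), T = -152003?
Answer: -31*I*√1602349790682/9208906843 ≈ -0.0042612*I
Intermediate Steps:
V = -55072 (V = -54780 - 292 = -55072)
n = -97435/167214 (n = (-42867 - 152003)/(87120 + 247308) = -194870/334428 = -194870*1/334428 = -97435/167214 ≈ -0.58270)
1/(√(n + V)) = 1/(√(-97435/167214 - 55072)) = 1/(√(-9208906843/167214)) = 1/(I*√1602349790682/5394) = -31*I*√1602349790682/9208906843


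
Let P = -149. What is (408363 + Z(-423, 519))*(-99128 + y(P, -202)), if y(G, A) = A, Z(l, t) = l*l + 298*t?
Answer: -73698290820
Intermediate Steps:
Z(l, t) = l² + 298*t
(408363 + Z(-423, 519))*(-99128 + y(P, -202)) = (408363 + ((-423)² + 298*519))*(-99128 - 202) = (408363 + (178929 + 154662))*(-99330) = (408363 + 333591)*(-99330) = 741954*(-99330) = -73698290820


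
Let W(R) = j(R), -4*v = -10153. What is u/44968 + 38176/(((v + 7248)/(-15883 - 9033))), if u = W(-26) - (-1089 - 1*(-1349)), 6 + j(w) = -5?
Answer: -171093036756647/1760272360 ≈ -97197.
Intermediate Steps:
v = 10153/4 (v = -¼*(-10153) = 10153/4 ≈ 2538.3)
j(w) = -11 (j(w) = -6 - 5 = -11)
W(R) = -11
u = -271 (u = -11 - (-1089 - 1*(-1349)) = -11 - (-1089 + 1349) = -11 - 1*260 = -11 - 260 = -271)
u/44968 + 38176/(((v + 7248)/(-15883 - 9033))) = -271/44968 + 38176/(((10153/4 + 7248)/(-15883 - 9033))) = -271*1/44968 + 38176/(((39145/4)/(-24916))) = -271/44968 + 38176/(((39145/4)*(-1/24916))) = -271/44968 + 38176/(-39145/99664) = -271/44968 + 38176*(-99664/39145) = -271/44968 - 3804772864/39145 = -171093036756647/1760272360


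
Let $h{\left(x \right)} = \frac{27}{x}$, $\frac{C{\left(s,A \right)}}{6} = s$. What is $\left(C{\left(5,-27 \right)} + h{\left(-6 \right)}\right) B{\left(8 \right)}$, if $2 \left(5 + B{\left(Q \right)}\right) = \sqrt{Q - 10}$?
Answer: $- \frac{255}{2} + \frac{51 i \sqrt{2}}{4} \approx -127.5 + 18.031 i$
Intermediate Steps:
$C{\left(s,A \right)} = 6 s$
$B{\left(Q \right)} = -5 + \frac{\sqrt{-10 + Q}}{2}$ ($B{\left(Q \right)} = -5 + \frac{\sqrt{Q - 10}}{2} = -5 + \frac{\sqrt{-10 + Q}}{2}$)
$\left(C{\left(5,-27 \right)} + h{\left(-6 \right)}\right) B{\left(8 \right)} = \left(6 \cdot 5 + \frac{27}{-6}\right) \left(-5 + \frac{\sqrt{-10 + 8}}{2}\right) = \left(30 + 27 \left(- \frac{1}{6}\right)\right) \left(-5 + \frac{\sqrt{-2}}{2}\right) = \left(30 - \frac{9}{2}\right) \left(-5 + \frac{i \sqrt{2}}{2}\right) = \frac{51 \left(-5 + \frac{i \sqrt{2}}{2}\right)}{2} = - \frac{255}{2} + \frac{51 i \sqrt{2}}{4}$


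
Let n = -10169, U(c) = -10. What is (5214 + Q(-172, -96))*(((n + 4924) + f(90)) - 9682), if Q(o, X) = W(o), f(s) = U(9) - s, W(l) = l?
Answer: -75766134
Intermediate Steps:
f(s) = -10 - s
Q(o, X) = o
(5214 + Q(-172, -96))*(((n + 4924) + f(90)) - 9682) = (5214 - 172)*(((-10169 + 4924) + (-10 - 1*90)) - 9682) = 5042*((-5245 + (-10 - 90)) - 9682) = 5042*((-5245 - 100) - 9682) = 5042*(-5345 - 9682) = 5042*(-15027) = -75766134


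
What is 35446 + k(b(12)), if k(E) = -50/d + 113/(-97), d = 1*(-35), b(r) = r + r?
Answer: 24068013/679 ≈ 35446.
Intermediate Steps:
b(r) = 2*r
d = -35
k(E) = 179/679 (k(E) = -50/(-35) + 113/(-97) = -50*(-1/35) + 113*(-1/97) = 10/7 - 113/97 = 179/679)
35446 + k(b(12)) = 35446 + 179/679 = 24068013/679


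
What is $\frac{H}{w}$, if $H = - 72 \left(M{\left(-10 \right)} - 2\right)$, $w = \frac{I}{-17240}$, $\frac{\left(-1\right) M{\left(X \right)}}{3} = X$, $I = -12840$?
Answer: $- \frac{289632}{107} \approx -2706.8$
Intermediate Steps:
$M{\left(X \right)} = - 3 X$
$w = \frac{321}{431}$ ($w = - \frac{12840}{-17240} = \left(-12840\right) \left(- \frac{1}{17240}\right) = \frac{321}{431} \approx 0.74478$)
$H = -2016$ ($H = - 72 \left(\left(-3\right) \left(-10\right) - 2\right) = - 72 \left(30 - 2\right) = \left(-72\right) 28 = -2016$)
$\frac{H}{w} = - \frac{2016}{\frac{321}{431}} = \left(-2016\right) \frac{431}{321} = - \frac{289632}{107}$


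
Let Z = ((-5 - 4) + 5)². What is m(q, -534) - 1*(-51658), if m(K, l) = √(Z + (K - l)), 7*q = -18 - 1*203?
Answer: 51658 + √25403/7 ≈ 51681.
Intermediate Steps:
q = -221/7 (q = (-18 - 1*203)/7 = (-18 - 203)/7 = (⅐)*(-221) = -221/7 ≈ -31.571)
Z = 16 (Z = (-9 + 5)² = (-4)² = 16)
m(K, l) = √(16 + K - l) (m(K, l) = √(16 + (K - l)) = √(16 + K - l))
m(q, -534) - 1*(-51658) = √(16 - 221/7 - 1*(-534)) - 1*(-51658) = √(16 - 221/7 + 534) + 51658 = √(3629/7) + 51658 = √25403/7 + 51658 = 51658 + √25403/7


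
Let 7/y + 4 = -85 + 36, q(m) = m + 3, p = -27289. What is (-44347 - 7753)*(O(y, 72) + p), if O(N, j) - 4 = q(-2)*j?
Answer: 1417797300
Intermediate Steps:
q(m) = 3 + m
y = -7/53 (y = 7/(-4 + (-85 + 36)) = 7/(-4 - 49) = 7/(-53) = 7*(-1/53) = -7/53 ≈ -0.13208)
O(N, j) = 4 + j (O(N, j) = 4 + (3 - 2)*j = 4 + 1*j = 4 + j)
(-44347 - 7753)*(O(y, 72) + p) = (-44347 - 7753)*((4 + 72) - 27289) = -52100*(76 - 27289) = -52100*(-27213) = 1417797300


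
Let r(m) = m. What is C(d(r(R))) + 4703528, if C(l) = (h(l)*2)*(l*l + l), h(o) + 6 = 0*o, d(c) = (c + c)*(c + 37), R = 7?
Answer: 142664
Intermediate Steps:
d(c) = 2*c*(37 + c) (d(c) = (2*c)*(37 + c) = 2*c*(37 + c))
h(o) = -6 (h(o) = -6 + 0*o = -6 + 0 = -6)
C(l) = -12*l - 12*l² (C(l) = (-6*2)*(l*l + l) = -12*(l² + l) = -12*(l + l²) = -12*l - 12*l²)
C(d(r(R))) + 4703528 = -12*2*7*(37 + 7)*(1 + 2*7*(37 + 7)) + 4703528 = -12*2*7*44*(1 + 2*7*44) + 4703528 = -12*616*(1 + 616) + 4703528 = -12*616*617 + 4703528 = -4560864 + 4703528 = 142664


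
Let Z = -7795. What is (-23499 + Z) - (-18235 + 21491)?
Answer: -34550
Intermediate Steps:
(-23499 + Z) - (-18235 + 21491) = (-23499 - 7795) - (-18235 + 21491) = -31294 - 1*3256 = -31294 - 3256 = -34550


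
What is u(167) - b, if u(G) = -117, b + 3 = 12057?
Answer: -12171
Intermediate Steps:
b = 12054 (b = -3 + 12057 = 12054)
u(167) - b = -117 - 1*12054 = -117 - 12054 = -12171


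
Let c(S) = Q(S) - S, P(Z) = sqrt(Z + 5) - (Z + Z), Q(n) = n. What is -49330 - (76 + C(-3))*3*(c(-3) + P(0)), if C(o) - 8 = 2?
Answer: -49330 - 258*sqrt(5) ≈ -49907.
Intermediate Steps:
P(Z) = sqrt(5 + Z) - 2*Z
c(S) = 0 (c(S) = S - S = 0)
C(o) = 10 (C(o) = 8 + 2 = 10)
-49330 - (76 + C(-3))*3*(c(-3) + P(0)) = -49330 - (76 + 10)*3*(0 + (sqrt(5 + 0) - 2*0)) = -49330 - 86*3*(0 + (sqrt(5) + 0)) = -49330 - 86*3*(0 + sqrt(5)) = -49330 - 86*3*sqrt(5) = -49330 - 258*sqrt(5)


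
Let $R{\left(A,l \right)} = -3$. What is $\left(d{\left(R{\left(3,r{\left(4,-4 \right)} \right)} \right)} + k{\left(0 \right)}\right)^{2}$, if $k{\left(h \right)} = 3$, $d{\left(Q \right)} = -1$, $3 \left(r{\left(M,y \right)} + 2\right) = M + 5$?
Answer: $4$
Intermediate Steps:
$r{\left(M,y \right)} = - \frac{1}{3} + \frac{M}{3}$ ($r{\left(M,y \right)} = -2 + \frac{M + 5}{3} = -2 + \frac{5 + M}{3} = -2 + \left(\frac{5}{3} + \frac{M}{3}\right) = - \frac{1}{3} + \frac{M}{3}$)
$\left(d{\left(R{\left(3,r{\left(4,-4 \right)} \right)} \right)} + k{\left(0 \right)}\right)^{2} = \left(-1 + 3\right)^{2} = 2^{2} = 4$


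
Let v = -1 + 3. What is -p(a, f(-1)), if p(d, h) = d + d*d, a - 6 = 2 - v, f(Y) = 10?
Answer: -42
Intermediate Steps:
v = 2
a = 6 (a = 6 + (2 - 1*2) = 6 + (2 - 2) = 6 + 0 = 6)
p(d, h) = d + d²
-p(a, f(-1)) = -6*(1 + 6) = -6*7 = -1*42 = -42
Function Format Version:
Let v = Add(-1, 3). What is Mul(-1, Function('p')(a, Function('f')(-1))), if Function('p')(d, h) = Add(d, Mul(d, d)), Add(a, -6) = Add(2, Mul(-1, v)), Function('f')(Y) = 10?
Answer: -42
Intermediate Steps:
v = 2
a = 6 (a = Add(6, Add(2, Mul(-1, 2))) = Add(6, Add(2, -2)) = Add(6, 0) = 6)
Function('p')(d, h) = Add(d, Pow(d, 2))
Mul(-1, Function('p')(a, Function('f')(-1))) = Mul(-1, Mul(6, Add(1, 6))) = Mul(-1, Mul(6, 7)) = Mul(-1, 42) = -42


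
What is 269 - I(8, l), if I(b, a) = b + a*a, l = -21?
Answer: -180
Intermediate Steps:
I(b, a) = b + a²
269 - I(8, l) = 269 - (8 + (-21)²) = 269 - (8 + 441) = 269 - 1*449 = 269 - 449 = -180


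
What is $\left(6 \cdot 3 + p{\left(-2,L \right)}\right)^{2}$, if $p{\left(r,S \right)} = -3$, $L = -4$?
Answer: $225$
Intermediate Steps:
$\left(6 \cdot 3 + p{\left(-2,L \right)}\right)^{2} = \left(6 \cdot 3 - 3\right)^{2} = \left(18 - 3\right)^{2} = 15^{2} = 225$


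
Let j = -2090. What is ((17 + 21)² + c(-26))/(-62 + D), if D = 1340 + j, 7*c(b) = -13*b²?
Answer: -330/1421 ≈ -0.23223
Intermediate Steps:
c(b) = -13*b²/7 (c(b) = (-13*b²)/7 = -13*b²/7)
D = -750 (D = 1340 - 2090 = -750)
((17 + 21)² + c(-26))/(-62 + D) = ((17 + 21)² - 13/7*(-26)²)/(-62 - 750) = (38² - 13/7*676)/(-812) = (1444 - 8788/7)*(-1/812) = (1320/7)*(-1/812) = -330/1421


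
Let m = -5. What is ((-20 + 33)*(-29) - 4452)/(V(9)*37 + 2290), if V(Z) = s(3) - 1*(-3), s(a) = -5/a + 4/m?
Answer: -72435/34646 ≈ -2.0907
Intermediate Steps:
s(a) = -⅘ - 5/a (s(a) = -5/a + 4/(-5) = -5/a + 4*(-⅕) = -5/a - ⅘ = -⅘ - 5/a)
V(Z) = 8/15 (V(Z) = (-⅘ - 5/3) - 1*(-3) = (-⅘ - 5*⅓) + 3 = (-⅘ - 5/3) + 3 = -37/15 + 3 = 8/15)
((-20 + 33)*(-29) - 4452)/(V(9)*37 + 2290) = ((-20 + 33)*(-29) - 4452)/((8/15)*37 + 2290) = (13*(-29) - 4452)/(296/15 + 2290) = (-377 - 4452)/(34646/15) = -4829*15/34646 = -72435/34646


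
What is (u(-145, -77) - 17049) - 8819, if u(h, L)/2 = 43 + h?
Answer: -26072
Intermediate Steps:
u(h, L) = 86 + 2*h (u(h, L) = 2*(43 + h) = 86 + 2*h)
(u(-145, -77) - 17049) - 8819 = ((86 + 2*(-145)) - 17049) - 8819 = ((86 - 290) - 17049) - 8819 = (-204 - 17049) - 8819 = -17253 - 8819 = -26072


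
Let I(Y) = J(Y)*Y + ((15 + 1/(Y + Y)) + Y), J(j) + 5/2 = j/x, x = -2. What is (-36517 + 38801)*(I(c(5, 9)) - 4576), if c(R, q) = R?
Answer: -52313878/5 ≈ -1.0463e+7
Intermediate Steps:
J(j) = -5/2 - j/2 (J(j) = -5/2 + j/(-2) = -5/2 + j*(-½) = -5/2 - j/2)
I(Y) = 15 + Y + 1/(2*Y) + Y*(-5/2 - Y/2) (I(Y) = (-5/2 - Y/2)*Y + ((15 + 1/(Y + Y)) + Y) = Y*(-5/2 - Y/2) + ((15 + 1/(2*Y)) + Y) = Y*(-5/2 - Y/2) + (15 + Y + 1/(2*Y)) = 15 + Y + 1/(2*Y) + Y*(-5/2 - Y/2))
(-36517 + 38801)*(I(c(5, 9)) - 4576) = (-36517 + 38801)*((½)*(1 - 1*5³ - 3*5² + 30*5)/5 - 4576) = 2284*((½)*(⅕)*(1 - 1*125 - 3*25 + 150) - 4576) = 2284*((½)*(⅕)*(1 - 125 - 75 + 150) - 4576) = 2284*((½)*(⅕)*(-49) - 4576) = 2284*(-49/10 - 4576) = 2284*(-45809/10) = -52313878/5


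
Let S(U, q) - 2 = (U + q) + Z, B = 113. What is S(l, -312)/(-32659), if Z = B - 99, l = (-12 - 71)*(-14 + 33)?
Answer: 1873/32659 ≈ 0.057350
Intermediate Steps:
l = -1577 (l = -83*19 = -1577)
Z = 14 (Z = 113 - 99 = 14)
S(U, q) = 16 + U + q (S(U, q) = 2 + ((U + q) + 14) = 2 + (14 + U + q) = 16 + U + q)
S(l, -312)/(-32659) = (16 - 1577 - 312)/(-32659) = -1873*(-1/32659) = 1873/32659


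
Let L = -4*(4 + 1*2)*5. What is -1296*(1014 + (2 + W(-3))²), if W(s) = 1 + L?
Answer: -19055088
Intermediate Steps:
L = -120 (L = -4*(4 + 2)*5 = -4*6*5 = -24*5 = -120)
W(s) = -119 (W(s) = 1 - 120 = -119)
-1296*(1014 + (2 + W(-3))²) = -1296*(1014 + (2 - 119)²) = -1296*(1014 + (-117)²) = -1296*(1014 + 13689) = -1296*14703 = -19055088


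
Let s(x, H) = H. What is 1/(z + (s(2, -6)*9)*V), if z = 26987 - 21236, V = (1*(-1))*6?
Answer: 1/6075 ≈ 0.00016461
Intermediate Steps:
V = -6 (V = -1*6 = -6)
z = 5751
1/(z + (s(2, -6)*9)*V) = 1/(5751 - 6*9*(-6)) = 1/(5751 - 54*(-6)) = 1/(5751 + 324) = 1/6075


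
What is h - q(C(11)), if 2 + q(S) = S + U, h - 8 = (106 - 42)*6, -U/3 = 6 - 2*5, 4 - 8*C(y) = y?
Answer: 3063/8 ≈ 382.88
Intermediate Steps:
C(y) = 1/2 - y/8
U = 12 (U = -3*(6 - 2*5) = -3*(6 - 10) = -3*(-4) = 12)
h = 392 (h = 8 + (106 - 42)*6 = 8 + 64*6 = 8 + 384 = 392)
q(S) = 10 + S (q(S) = -2 + (S + 12) = -2 + (12 + S) = 10 + S)
h - q(C(11)) = 392 - (10 + (1/2 - 1/8*11)) = 392 - (10 + (1/2 - 11/8)) = 392 - (10 - 7/8) = 392 - 1*73/8 = 392 - 73/8 = 3063/8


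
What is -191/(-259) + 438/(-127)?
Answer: -89185/32893 ≈ -2.7114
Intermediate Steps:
-191/(-259) + 438/(-127) = -191*(-1/259) + 438*(-1/127) = 191/259 - 438/127 = -89185/32893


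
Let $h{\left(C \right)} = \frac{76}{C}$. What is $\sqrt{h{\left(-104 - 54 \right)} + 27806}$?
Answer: $\frac{2 \sqrt{43383561}}{79} \approx 166.75$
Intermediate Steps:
$\sqrt{h{\left(-104 - 54 \right)} + 27806} = \sqrt{\frac{76}{-104 - 54} + 27806} = \sqrt{\frac{76}{-158} + 27806} = \sqrt{76 \left(- \frac{1}{158}\right) + 27806} = \sqrt{- \frac{38}{79} + 27806} = \sqrt{\frac{2196636}{79}} = \frac{2 \sqrt{43383561}}{79}$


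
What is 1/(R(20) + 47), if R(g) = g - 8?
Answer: 1/59 ≈ 0.016949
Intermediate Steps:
R(g) = -8 + g
1/(R(20) + 47) = 1/((-8 + 20) + 47) = 1/(12 + 47) = 1/59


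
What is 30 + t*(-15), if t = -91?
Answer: 1395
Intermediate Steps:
30 + t*(-15) = 30 - 91*(-15) = 30 + 1365 = 1395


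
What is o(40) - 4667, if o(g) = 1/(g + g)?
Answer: -373359/80 ≈ -4667.0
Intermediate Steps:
o(g) = 1/(2*g)
o(40) - 4667 = (½)/40 - 4667 = (½)*(1/40) - 4667 = 1/80 - 4667 = -373359/80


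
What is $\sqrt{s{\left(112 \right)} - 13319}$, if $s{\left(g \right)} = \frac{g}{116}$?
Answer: $\frac{i \sqrt{11200467}}{29} \approx 115.4 i$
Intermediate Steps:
$s{\left(g \right)} = \frac{g}{116}$ ($s{\left(g \right)} = g \frac{1}{116} = \frac{g}{116}$)
$\sqrt{s{\left(112 \right)} - 13319} = \sqrt{\frac{1}{116} \cdot 112 - 13319} = \sqrt{\frac{28}{29} - 13319} = \sqrt{- \frac{386223}{29}} = \frac{i \sqrt{11200467}}{29}$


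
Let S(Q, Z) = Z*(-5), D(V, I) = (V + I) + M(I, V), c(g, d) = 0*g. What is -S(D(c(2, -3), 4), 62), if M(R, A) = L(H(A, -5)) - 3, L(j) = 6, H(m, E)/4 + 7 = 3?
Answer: 310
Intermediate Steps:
H(m, E) = -16 (H(m, E) = -28 + 4*3 = -28 + 12 = -16)
M(R, A) = 3 (M(R, A) = 6 - 3 = 3)
c(g, d) = 0
D(V, I) = 3 + I + V (D(V, I) = (V + I) + 3 = (I + V) + 3 = 3 + I + V)
S(Q, Z) = -5*Z
-S(D(c(2, -3), 4), 62) = -(-5)*62 = -1*(-310) = 310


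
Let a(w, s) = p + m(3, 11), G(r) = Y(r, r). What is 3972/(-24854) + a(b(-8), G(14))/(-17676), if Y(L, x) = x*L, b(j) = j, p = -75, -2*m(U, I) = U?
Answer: -7589749/48813256 ≈ -0.15549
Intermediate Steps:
m(U, I) = -U/2
Y(L, x) = L*x
G(r) = r**2 (G(r) = r*r = r**2)
a(w, s) = -153/2 (a(w, s) = -75 - 1/2*3 = -75 - 3/2 = -153/2)
3972/(-24854) + a(b(-8), G(14))/(-17676) = 3972/(-24854) - 153/2/(-17676) = 3972*(-1/24854) - 153/2*(-1/17676) = -1986/12427 + 17/3928 = -7589749/48813256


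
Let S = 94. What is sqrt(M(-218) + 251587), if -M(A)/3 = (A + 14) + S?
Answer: sqrt(251917) ≈ 501.91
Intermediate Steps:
M(A) = -324 - 3*A (M(A) = -3*((A + 14) + 94) = -3*((14 + A) + 94) = -3*(108 + A) = -324 - 3*A)
sqrt(M(-218) + 251587) = sqrt((-324 - 3*(-218)) + 251587) = sqrt((-324 + 654) + 251587) = sqrt(330 + 251587) = sqrt(251917)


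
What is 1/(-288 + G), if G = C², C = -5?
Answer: -1/263 ≈ -0.0038023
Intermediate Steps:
G = 25 (G = (-5)² = 25)
1/(-288 + G) = 1/(-288 + 25) = 1/(-263) = -1/263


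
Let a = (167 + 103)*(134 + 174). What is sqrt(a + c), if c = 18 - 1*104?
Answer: sqrt(83074) ≈ 288.23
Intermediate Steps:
c = -86 (c = 18 - 104 = -86)
a = 83160 (a = 270*308 = 83160)
sqrt(a + c) = sqrt(83160 - 86) = sqrt(83074)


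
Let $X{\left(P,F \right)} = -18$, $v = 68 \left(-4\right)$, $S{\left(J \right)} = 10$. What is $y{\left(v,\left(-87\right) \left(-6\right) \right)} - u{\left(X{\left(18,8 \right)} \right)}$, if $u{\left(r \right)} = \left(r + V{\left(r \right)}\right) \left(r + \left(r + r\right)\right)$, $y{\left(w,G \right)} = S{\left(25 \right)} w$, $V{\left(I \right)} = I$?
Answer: $-4664$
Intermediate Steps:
$v = -272$
$y{\left(w,G \right)} = 10 w$
$u{\left(r \right)} = 6 r^{2}$ ($u{\left(r \right)} = \left(r + r\right) \left(r + \left(r + r\right)\right) = 2 r \left(r + 2 r\right) = 2 r 3 r = 6 r^{2}$)
$y{\left(v,\left(-87\right) \left(-6\right) \right)} - u{\left(X{\left(18,8 \right)} \right)} = 10 \left(-272\right) - 6 \left(-18\right)^{2} = -2720 - 6 \cdot 324 = -2720 - 1944 = -4664$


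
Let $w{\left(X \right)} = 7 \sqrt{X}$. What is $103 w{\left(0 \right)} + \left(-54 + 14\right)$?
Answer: $-40$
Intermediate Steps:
$103 w{\left(0 \right)} + \left(-54 + 14\right) = 103 \cdot 7 \sqrt{0} + \left(-54 + 14\right) = 103 \cdot 7 \cdot 0 - 40 = 103 \cdot 0 - 40 = 0 - 40 = -40$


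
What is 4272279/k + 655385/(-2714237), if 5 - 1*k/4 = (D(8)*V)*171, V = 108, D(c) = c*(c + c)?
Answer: -17793033520583/25664728520252 ≈ -0.69329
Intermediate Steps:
D(c) = 2*c² (D(c) = c*(2*c) = 2*c²)
k = -9455596 (k = 20 - 4*(2*8²)*108*171 = 20 - 4*(2*64)*108*171 = 20 - 4*128*108*171 = 20 - 55296*171 = 20 - 4*2363904 = 20 - 9455616 = -9455596)
4272279/k + 655385/(-2714237) = 4272279/(-9455596) + 655385/(-2714237) = 4272279*(-1/9455596) + 655385*(-1/2714237) = -4272279/9455596 - 655385/2714237 = -17793033520583/25664728520252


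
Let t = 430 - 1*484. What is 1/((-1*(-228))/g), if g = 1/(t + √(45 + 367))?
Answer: -9/95152 - √103/285456 ≈ -0.00013014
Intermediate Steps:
t = -54 (t = 430 - 484 = -54)
g = 1/(-54 + 2*√103) (g = 1/(-54 + √(45 + 367)) = 1/(-54 + √412) = 1/(-54 + 2*√103) ≈ -0.029672)
1/((-1*(-228))/g) = 1/((-1*(-228))/(-27/1252 - √103/1252)) = 1/(228/(-27/1252 - √103/1252)) = -9/95152 - √103/285456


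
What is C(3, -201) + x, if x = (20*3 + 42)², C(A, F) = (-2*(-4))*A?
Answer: 10428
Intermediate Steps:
C(A, F) = 8*A
x = 10404 (x = (60 + 42)² = 102² = 10404)
C(3, -201) + x = 8*3 + 10404 = 24 + 10404 = 10428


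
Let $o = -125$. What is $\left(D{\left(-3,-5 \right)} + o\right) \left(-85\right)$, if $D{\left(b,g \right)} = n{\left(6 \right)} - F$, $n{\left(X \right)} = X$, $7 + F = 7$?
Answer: $10115$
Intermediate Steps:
$F = 0$ ($F = -7 + 7 = 0$)
$D{\left(b,g \right)} = 6$ ($D{\left(b,g \right)} = 6 - 0 = 6 + 0 = 6$)
$\left(D{\left(-3,-5 \right)} + o\right) \left(-85\right) = \left(6 - 125\right) \left(-85\right) = \left(-119\right) \left(-85\right) = 10115$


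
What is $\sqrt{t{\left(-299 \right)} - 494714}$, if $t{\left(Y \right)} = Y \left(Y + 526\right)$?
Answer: $i \sqrt{562587} \approx 750.06 i$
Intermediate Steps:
$t{\left(Y \right)} = Y \left(526 + Y\right)$
$\sqrt{t{\left(-299 \right)} - 494714} = \sqrt{- 299 \left(526 - 299\right) - 494714} = \sqrt{\left(-299\right) 227 - 494714} = \sqrt{-67873 - 494714} = \sqrt{-562587} = i \sqrt{562587}$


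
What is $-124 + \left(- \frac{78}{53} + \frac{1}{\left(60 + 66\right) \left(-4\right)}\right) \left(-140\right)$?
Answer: $\frac{78529}{954} \approx 82.316$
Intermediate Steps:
$-124 + \left(- \frac{78}{53} + \frac{1}{\left(60 + 66\right) \left(-4\right)}\right) \left(-140\right) = -124 + \left(\left(-78\right) \frac{1}{53} + \frac{1}{126} \left(- \frac{1}{4}\right)\right) \left(-140\right) = -124 + \left(- \frac{78}{53} + \frac{1}{126} \left(- \frac{1}{4}\right)\right) \left(-140\right) = -124 + \left(- \frac{78}{53} - \frac{1}{504}\right) \left(-140\right) = -124 - - \frac{196825}{954} = -124 + \frac{196825}{954} = \frac{78529}{954}$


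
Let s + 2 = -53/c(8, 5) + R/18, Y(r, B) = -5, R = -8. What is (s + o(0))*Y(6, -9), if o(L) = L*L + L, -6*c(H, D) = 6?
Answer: -2275/9 ≈ -252.78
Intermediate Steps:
c(H, D) = -1 (c(H, D) = -⅙*6 = -1)
o(L) = L + L² (o(L) = L² + L = L + L²)
s = 455/9 (s = -2 + (-53/(-1) - 8/18) = -2 + (-53*(-1) - 8*1/18) = -2 + (53 - 4/9) = -2 + 473/9 = 455/9 ≈ 50.556)
(s + o(0))*Y(6, -9) = (455/9 + 0*(1 + 0))*(-5) = (455/9 + 0*1)*(-5) = (455/9 + 0)*(-5) = (455/9)*(-5) = -2275/9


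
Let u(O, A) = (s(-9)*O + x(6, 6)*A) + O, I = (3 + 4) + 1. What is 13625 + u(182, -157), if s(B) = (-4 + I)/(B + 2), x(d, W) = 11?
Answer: 11976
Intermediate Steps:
I = 8 (I = 7 + 1 = 8)
s(B) = 4/(2 + B) (s(B) = (-4 + 8)/(B + 2) = 4/(2 + B))
u(O, A) = 11*A + 3*O/7 (u(O, A) = ((4/(2 - 9))*O + 11*A) + O = ((4/(-7))*O + 11*A) + O = ((4*(-⅐))*O + 11*A) + O = (-4*O/7 + 11*A) + O = (11*A - 4*O/7) + O = 11*A + 3*O/7)
13625 + u(182, -157) = 13625 + (11*(-157) + (3/7)*182) = 13625 + (-1727 + 78) = 13625 - 1649 = 11976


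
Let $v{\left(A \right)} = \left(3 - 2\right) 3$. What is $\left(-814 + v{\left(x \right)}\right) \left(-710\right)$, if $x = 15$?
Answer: $575810$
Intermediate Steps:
$v{\left(A \right)} = 3$ ($v{\left(A \right)} = 1 \cdot 3 = 3$)
$\left(-814 + v{\left(x \right)}\right) \left(-710\right) = \left(-814 + 3\right) \left(-710\right) = \left(-811\right) \left(-710\right) = 575810$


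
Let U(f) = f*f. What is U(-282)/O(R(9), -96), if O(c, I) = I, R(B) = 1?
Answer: -6627/8 ≈ -828.38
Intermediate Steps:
U(f) = f²
U(-282)/O(R(9), -96) = (-282)²/(-96) = 79524*(-1/96) = -6627/8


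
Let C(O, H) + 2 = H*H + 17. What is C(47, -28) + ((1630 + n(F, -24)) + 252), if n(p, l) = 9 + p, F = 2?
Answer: 2692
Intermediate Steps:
C(O, H) = 15 + H² (C(O, H) = -2 + (H*H + 17) = -2 + (H² + 17) = -2 + (17 + H²) = 15 + H²)
C(47, -28) + ((1630 + n(F, -24)) + 252) = (15 + (-28)²) + ((1630 + (9 + 2)) + 252) = (15 + 784) + ((1630 + 11) + 252) = 799 + (1641 + 252) = 799 + 1893 = 2692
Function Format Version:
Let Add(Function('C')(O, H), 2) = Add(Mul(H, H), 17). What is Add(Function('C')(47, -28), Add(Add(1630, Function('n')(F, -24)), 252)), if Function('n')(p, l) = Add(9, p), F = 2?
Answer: 2692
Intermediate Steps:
Function('C')(O, H) = Add(15, Pow(H, 2)) (Function('C')(O, H) = Add(-2, Add(Mul(H, H), 17)) = Add(-2, Add(Pow(H, 2), 17)) = Add(-2, Add(17, Pow(H, 2))) = Add(15, Pow(H, 2)))
Add(Function('C')(47, -28), Add(Add(1630, Function('n')(F, -24)), 252)) = Add(Add(15, Pow(-28, 2)), Add(Add(1630, Add(9, 2)), 252)) = Add(Add(15, 784), Add(Add(1630, 11), 252)) = Add(799, Add(1641, 252)) = Add(799, 1893) = 2692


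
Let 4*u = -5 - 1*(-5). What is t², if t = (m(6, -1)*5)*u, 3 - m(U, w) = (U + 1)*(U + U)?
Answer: 0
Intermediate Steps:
m(U, w) = 3 - 2*U*(1 + U) (m(U, w) = 3 - (U + 1)*(U + U) = 3 - (1 + U)*2*U = 3 - 2*U*(1 + U))
u = 0 (u = (-5 - 1*(-5))/4 = (-5 + 5)/4 = (¼)*0 = 0)
t = 0 (t = ((3 - 2*6 - 2*6²)*5)*0 = ((3 - 12 - 2*36)*5)*0 = ((3 - 12 - 72)*5)*0 = -81*5*0 = -405*0 = 0)
t² = 0² = 0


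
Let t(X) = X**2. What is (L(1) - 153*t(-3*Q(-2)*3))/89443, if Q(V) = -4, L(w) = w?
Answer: -198287/89443 ≈ -2.2169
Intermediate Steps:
(L(1) - 153*t(-3*Q(-2)*3))/89443 = (1 - 153*(-3*(-4)*3)**2)/89443 = (1 - 153*(12*3)**2)*(1/89443) = (1 - 153*36**2)*(1/89443) = (1 - 153*1296)*(1/89443) = (1 - 198288)*(1/89443) = -198287*1/89443 = -198287/89443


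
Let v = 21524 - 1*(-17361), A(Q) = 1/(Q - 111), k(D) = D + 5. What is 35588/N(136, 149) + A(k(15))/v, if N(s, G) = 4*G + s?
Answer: 31482345712/647551905 ≈ 48.617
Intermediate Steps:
k(D) = 5 + D
A(Q) = 1/(-111 + Q)
N(s, G) = s + 4*G
v = 38885 (v = 21524 + 17361 = 38885)
35588/N(136, 149) + A(k(15))/v = 35588/(136 + 4*149) + 1/((-111 + (5 + 15))*38885) = 35588/(136 + 596) + (1/38885)/(-111 + 20) = 35588/732 + (1/38885)/(-91) = 35588*(1/732) - 1/91*1/38885 = 8897/183 - 1/3538535 = 31482345712/647551905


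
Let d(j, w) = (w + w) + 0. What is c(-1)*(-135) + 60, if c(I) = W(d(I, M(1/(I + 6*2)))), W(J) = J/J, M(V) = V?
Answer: -75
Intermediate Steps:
d(j, w) = 2*w (d(j, w) = 2*w + 0 = 2*w)
W(J) = 1
c(I) = 1
c(-1)*(-135) + 60 = 1*(-135) + 60 = -135 + 60 = -75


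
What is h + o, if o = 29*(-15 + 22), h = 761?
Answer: 964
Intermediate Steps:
o = 203 (o = 29*7 = 203)
h + o = 761 + 203 = 964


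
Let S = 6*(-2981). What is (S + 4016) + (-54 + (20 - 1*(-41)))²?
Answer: -13821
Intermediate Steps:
S = -17886
(S + 4016) + (-54 + (20 - 1*(-41)))² = (-17886 + 4016) + (-54 + (20 - 1*(-41)))² = -13870 + (-54 + (20 + 41))² = -13870 + (-54 + 61)² = -13870 + 7² = -13870 + 49 = -13821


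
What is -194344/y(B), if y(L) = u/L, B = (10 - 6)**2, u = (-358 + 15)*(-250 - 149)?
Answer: -3109504/136857 ≈ -22.721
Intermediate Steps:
u = 136857 (u = -343*(-399) = 136857)
B = 16 (B = 4**2 = 16)
y(L) = 136857/L
-194344/y(B) = -194344/(136857/16) = -194344/(136857*(1/16)) = -194344/136857/16 = -194344*16/136857 = -3109504/136857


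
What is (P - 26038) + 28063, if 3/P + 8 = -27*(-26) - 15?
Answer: 1374978/679 ≈ 2025.0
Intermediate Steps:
P = 3/679 (P = 3/(-8 + (-27*(-26) - 15)) = 3/(-8 + (702 - 15)) = 3/(-8 + 687) = 3/679 ≈ 0.0044183)
(P - 26038) + 28063 = (3/679 - 26038) + 28063 = -17679799/679 + 28063 = 1374978/679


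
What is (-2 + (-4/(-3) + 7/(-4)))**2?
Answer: 841/144 ≈ 5.8403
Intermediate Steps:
(-2 + (-4/(-3) + 7/(-4)))**2 = (-2 + (-4*(-1/3) + 7*(-1/4)))**2 = (-2 + (4/3 - 7/4))**2 = (-2 - 5/12)**2 = (-29/12)**2 = 841/144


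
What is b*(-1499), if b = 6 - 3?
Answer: -4497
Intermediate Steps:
b = 3
b*(-1499) = 3*(-1499) = -4497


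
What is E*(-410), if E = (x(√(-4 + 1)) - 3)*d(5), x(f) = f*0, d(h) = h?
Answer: 6150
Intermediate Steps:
x(f) = 0
E = -15 (E = (0 - 3)*5 = -3*5 = -15)
E*(-410) = -15*(-410) = 6150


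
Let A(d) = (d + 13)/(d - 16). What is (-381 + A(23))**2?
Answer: 6922161/49 ≈ 1.4127e+5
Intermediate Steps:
A(d) = (13 + d)/(-16 + d)
(-381 + A(23))**2 = (-381 + (13 + 23)/(-16 + 23))**2 = (-381 + 36/7)**2 = (-2631/7)**2 = 6922161/49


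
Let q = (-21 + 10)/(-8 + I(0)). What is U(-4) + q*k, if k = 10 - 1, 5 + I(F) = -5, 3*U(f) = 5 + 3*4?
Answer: 67/6 ≈ 11.167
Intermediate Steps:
U(f) = 17/3 (U(f) = (5 + 3*4)/3 = (5 + 12)/3 = (1/3)*17 = 17/3)
I(F) = -10 (I(F) = -5 - 5 = -10)
k = 9
q = 11/18 (q = (-21 + 10)/(-8 - 10) = -11/(-18) = -11*(-1/18) = 11/18 ≈ 0.61111)
U(-4) + q*k = 17/3 + (11/18)*9 = 17/3 + 11/2 = 67/6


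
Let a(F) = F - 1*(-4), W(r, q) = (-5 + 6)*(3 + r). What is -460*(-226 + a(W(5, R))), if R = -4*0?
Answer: 98440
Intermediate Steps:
R = 0
W(r, q) = 3 + r (W(r, q) = 1*(3 + r) = 3 + r)
a(F) = 4 + F (a(F) = F + 4 = 4 + F)
-460*(-226 + a(W(5, R))) = -460*(-226 + (4 + (3 + 5))) = -460*(-226 + (4 + 8)) = -460*(-226 + 12) = -460*(-214) = 98440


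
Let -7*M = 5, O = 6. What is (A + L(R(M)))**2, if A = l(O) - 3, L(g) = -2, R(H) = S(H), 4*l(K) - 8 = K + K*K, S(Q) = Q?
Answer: 225/4 ≈ 56.250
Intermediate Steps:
M = -5/7 (M = -1/7*5 = -5/7 ≈ -0.71429)
l(K) = 2 + K/4 + K**2/4 (l(K) = 2 + (K + K*K)/4 = 2 + (K + K**2)/4 = 2 + (K/4 + K**2/4) = 2 + K/4 + K**2/4)
R(H) = H
A = 19/2 (A = (2 + (1/4)*6 + (1/4)*6**2) - 3 = (2 + 3/2 + (1/4)*36) - 3 = (2 + 3/2 + 9) - 3 = 25/2 - 3 = 19/2 ≈ 9.5000)
(A + L(R(M)))**2 = (19/2 - 2)**2 = (15/2)**2 = 225/4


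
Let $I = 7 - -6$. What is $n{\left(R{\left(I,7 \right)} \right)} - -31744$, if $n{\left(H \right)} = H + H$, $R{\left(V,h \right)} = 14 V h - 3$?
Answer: $34286$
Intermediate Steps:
$I = 13$ ($I = 7 + 6 = 13$)
$R{\left(V,h \right)} = -3 + 14 V h$ ($R{\left(V,h \right)} = 14 V h - 3 = -3 + 14 V h$)
$n{\left(H \right)} = 2 H$
$n{\left(R{\left(I,7 \right)} \right)} - -31744 = 2 \left(-3 + 14 \cdot 13 \cdot 7\right) - -31744 = 2 \left(-3 + 1274\right) + 31744 = 2 \cdot 1271 + 31744 = 2542 + 31744 = 34286$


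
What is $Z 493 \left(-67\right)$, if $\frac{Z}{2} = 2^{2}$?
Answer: $-264248$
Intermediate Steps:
$Z = 8$ ($Z = 2 \cdot 2^{2} = 2 \cdot 4 = 8$)
$Z 493 \left(-67\right) = 8 \cdot 493 \left(-67\right) = 8 \left(-33031\right) = -264248$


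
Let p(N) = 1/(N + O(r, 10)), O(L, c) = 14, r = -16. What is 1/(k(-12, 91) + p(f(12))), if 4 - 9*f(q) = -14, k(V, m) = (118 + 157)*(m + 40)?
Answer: 16/576401 ≈ 2.7758e-5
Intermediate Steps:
k(V, m) = 11000 + 275*m (k(V, m) = 275*(40 + m) = 11000 + 275*m)
f(q) = 2 (f(q) = 4/9 - ⅑*(-14) = 4/9 + 14/9 = 2)
p(N) = 1/(14 + N) (p(N) = 1/(N + 14) = 1/(14 + N))
1/(k(-12, 91) + p(f(12))) = 1/((11000 + 275*91) + 1/(14 + 2)) = 1/((11000 + 25025) + 1/16) = 1/(36025 + 1/16) = 1/(576401/16) = 16/576401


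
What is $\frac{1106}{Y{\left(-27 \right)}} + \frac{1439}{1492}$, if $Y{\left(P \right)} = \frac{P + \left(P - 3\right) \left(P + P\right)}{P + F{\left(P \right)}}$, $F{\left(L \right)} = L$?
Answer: $- \frac{3215403}{88028} \approx -36.527$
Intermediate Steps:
$Y{\left(P \right)} = \frac{P + 2 P \left(-3 + P\right)}{2 P}$ ($Y{\left(P \right)} = \frac{P + \left(P - 3\right) \left(P + P\right)}{P + P} = \frac{P + \left(-3 + P\right) 2 P}{2 P} = \left(P + 2 P \left(-3 + P\right)\right) \frac{1}{2 P} = \frac{P + 2 P \left(-3 + P\right)}{2 P}$)
$\frac{1106}{Y{\left(-27 \right)}} + \frac{1439}{1492} = \frac{1106}{- \frac{5}{2} - 27} + \frac{1439}{1492} = \frac{1106}{- \frac{59}{2}} + 1439 \cdot \frac{1}{1492} = 1106 \left(- \frac{2}{59}\right) + \frac{1439}{1492} = - \frac{2212}{59} + \frac{1439}{1492} = - \frac{3215403}{88028}$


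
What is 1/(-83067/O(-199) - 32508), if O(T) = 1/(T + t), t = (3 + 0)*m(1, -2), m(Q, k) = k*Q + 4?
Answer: 1/15999423 ≈ 6.2502e-8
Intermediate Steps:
m(Q, k) = 4 + Q*k (m(Q, k) = Q*k + 4 = 4 + Q*k)
t = 6 (t = (3 + 0)*(4 + 1*(-2)) = 3*(4 - 2) = 3*2 = 6)
O(T) = 1/(6 + T) (O(T) = 1/(T + 6) = 1/(6 + T))
1/(-83067/O(-199) - 32508) = 1/(-83067/(1/(6 - 199)) - 32508) = 1/(-83067/(1/(-193)) - 32508) = 1/(-83067/(-1/193) - 32508) = 1/(-83067*(-193) - 32508) = 1/(16031931 - 32508) = 1/15999423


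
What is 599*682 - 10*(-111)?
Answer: 409628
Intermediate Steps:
599*682 - 10*(-111) = 408518 + 1110 = 409628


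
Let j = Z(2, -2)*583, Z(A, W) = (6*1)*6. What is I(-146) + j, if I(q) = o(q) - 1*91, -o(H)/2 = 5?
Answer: 20887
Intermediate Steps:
o(H) = -10 (o(H) = -2*5 = -10)
Z(A, W) = 36 (Z(A, W) = 6*6 = 36)
I(q) = -101 (I(q) = -10 - 1*91 = -10 - 91 = -101)
j = 20988 (j = 36*583 = 20988)
I(-146) + j = -101 + 20988 = 20887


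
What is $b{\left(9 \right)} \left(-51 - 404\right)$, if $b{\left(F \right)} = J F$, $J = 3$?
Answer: $-12285$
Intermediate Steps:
$b{\left(F \right)} = 3 F$
$b{\left(9 \right)} \left(-51 - 404\right) = 3 \cdot 9 \left(-51 - 404\right) = 27 \left(-455\right) = -12285$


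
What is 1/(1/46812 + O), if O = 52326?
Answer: 46812/2449484713 ≈ 1.9111e-5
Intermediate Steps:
1/(1/46812 + O) = 1/(1/46812 + 52326) = 1/(2449484713/46812) = 46812/2449484713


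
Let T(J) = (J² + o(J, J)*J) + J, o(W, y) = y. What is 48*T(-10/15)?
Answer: 32/3 ≈ 10.667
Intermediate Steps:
T(J) = J + 2*J² (T(J) = (J² + J*J) + J = (J² + J²) + J = 2*J² + J = J + 2*J²)
48*T(-10/15) = 48*((-10/15)*(1 + 2*(-10/15))) = 48*((-10*1/15)*(1 + 2*(-10*1/15))) = 48*(-2*(1 + 2*(-⅔))/3) = 48*(-2*(1 - 4/3)/3) = 48*(-⅔*(-⅓)) = 48*(2/9) = 32/3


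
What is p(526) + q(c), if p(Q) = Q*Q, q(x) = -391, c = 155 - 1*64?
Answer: 276285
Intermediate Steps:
c = 91 (c = 155 - 64 = 91)
p(Q) = Q**2
p(526) + q(c) = 526**2 - 391 = 276676 - 391 = 276285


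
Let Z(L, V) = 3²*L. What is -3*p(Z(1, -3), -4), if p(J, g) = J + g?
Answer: -15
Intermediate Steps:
Z(L, V) = 9*L
-3*p(Z(1, -3), -4) = -3*(9*1 - 4) = -3*(9 - 4) = -3*5 = -15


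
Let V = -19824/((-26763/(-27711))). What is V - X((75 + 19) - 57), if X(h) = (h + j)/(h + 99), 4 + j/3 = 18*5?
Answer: -24906174863/1213256 ≈ -20528.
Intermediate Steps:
j = 258 (j = -12 + 3*(18*5) = -12 + 3*90 = -12 + 270 = 258)
X(h) = (258 + h)/(99 + h) (X(h) = (h + 258)/(h + 99) = (258 + h)/(99 + h))
V = -183114288/8921 (V = -19824/((-26763*(-1/27711))) = -19824/8921/9237 = -19824*9237/8921 = -183114288/8921 ≈ -20526.)
V - X((75 + 19) - 57) = -183114288/8921 - (258 + ((75 + 19) - 57))/(99 + ((75 + 19) - 57)) = -183114288/8921 - (258 + (94 - 57))/(99 + (94 - 57)) = -183114288/8921 - (258 + 37)/(99 + 37) = -183114288/8921 - 295/136 = -24906174863/1213256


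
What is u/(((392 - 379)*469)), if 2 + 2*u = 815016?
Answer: 407507/6097 ≈ 66.837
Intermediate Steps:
u = 407507 (u = -1 + (1/2)*815016 = -1 + 407508 = 407507)
u/(((392 - 379)*469)) = 407507/(((392 - 379)*469)) = 407507/((13*469)) = 407507/6097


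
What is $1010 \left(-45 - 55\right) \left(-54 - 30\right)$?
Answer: $8484000$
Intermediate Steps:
$1010 \left(-45 - 55\right) \left(-54 - 30\right) = 1010 \left(\left(-100\right) \left(-84\right)\right) = 1010 \cdot 8400 = 8484000$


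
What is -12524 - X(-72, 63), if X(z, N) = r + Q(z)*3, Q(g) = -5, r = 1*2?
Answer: -12511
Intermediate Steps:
r = 2
X(z, N) = -13 (X(z, N) = 2 - 5*3 = 2 - 15 = -13)
-12524 - X(-72, 63) = -12524 - 1*(-13) = -12524 + 13 = -12511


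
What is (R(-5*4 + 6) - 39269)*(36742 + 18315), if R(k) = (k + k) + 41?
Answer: -2161317592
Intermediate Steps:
R(k) = 41 + 2*k (R(k) = 2*k + 41 = 41 + 2*k)
(R(-5*4 + 6) - 39269)*(36742 + 18315) = ((41 + 2*(-5*4 + 6)) - 39269)*(36742 + 18315) = ((41 + 2*(-20 + 6)) - 39269)*55057 = ((41 + 2*(-14)) - 39269)*55057 = ((41 - 28) - 39269)*55057 = (13 - 39269)*55057 = -39256*55057 = -2161317592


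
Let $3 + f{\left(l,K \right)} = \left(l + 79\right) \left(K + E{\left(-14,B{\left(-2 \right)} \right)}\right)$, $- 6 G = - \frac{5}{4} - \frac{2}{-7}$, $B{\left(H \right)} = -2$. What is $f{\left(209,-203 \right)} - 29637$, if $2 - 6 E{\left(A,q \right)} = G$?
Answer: $- \frac{616110}{7} \approx -88016.0$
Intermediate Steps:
$G = \frac{9}{56}$ ($G = - \frac{- \frac{5}{4} - \frac{2}{-7}}{6} = - \frac{\left(-5\right) \frac{1}{4} - - \frac{2}{7}}{6} = - \frac{- \frac{5}{4} + \frac{2}{7}}{6} = \left(- \frac{1}{6}\right) \left(- \frac{27}{28}\right) = \frac{9}{56} \approx 0.16071$)
$E{\left(A,q \right)} = \frac{103}{336}$ ($E{\left(A,q \right)} = \frac{1}{3} - \frac{3}{112} = \frac{103}{336}$)
$f{\left(l,K \right)} = -3 + \left(79 + l\right) \left(\frac{103}{336} + K\right)$ ($f{\left(l,K \right)} = -3 + \left(l + 79\right) \left(K + \frac{103}{336}\right) = -3 + \left(79 + l\right) \left(\frac{103}{336} + K\right)$)
$f{\left(209,-203 \right)} - 29637 = \left(\frac{7129}{336} + 79 \left(-203\right) + \frac{103}{336} \cdot 209 - 42427\right) - 29637 = \left(\frac{7129}{336} - 16037 + \frac{21527}{336} - 42427\right) - 29637 = - \frac{408651}{7} - 29637 = - \frac{616110}{7}$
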